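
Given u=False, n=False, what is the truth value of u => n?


Implication is false only when antecedent is true and consequent is false.
Substitute: u=False, n=False.
False => False evaluates to True.

True


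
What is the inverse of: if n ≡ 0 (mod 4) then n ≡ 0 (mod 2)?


The inverse of (P → Q) is (¬P → ¬Q). It is equivalent to the converse, not to the original.
Here P = 'n ≡ 0 (mod 4)' and Q = 'n ≡ 0 (mod 2)'.

If not (n ≡ 0 (mod 4)), then not (n ≡ 0 (mod 2)).


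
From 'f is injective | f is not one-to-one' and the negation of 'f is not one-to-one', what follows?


Disjunctive syllogism: from (P ∨ Q) and ¬P, infer Q.
One disjunct, 'f is not one-to-one', is ruled out; the other must hold.

f is injective


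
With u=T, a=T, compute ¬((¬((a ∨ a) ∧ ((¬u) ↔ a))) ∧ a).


Substitute u=T, a=T:
a ∨ a = T ∨ T = T
¬u = F
(¬u) ↔ a = F ↔ T = F
(a ∨ a) ∧ ((¬u) ↔ a) = T ∧ F = F
¬((a ∨ a) ∧ ((¬u) ↔ a)) = T
(¬((a ∨ a) ∧ ((¬u) ↔ a))) ∧ a = T ∧ T = T
¬((¬((a ∨ a) ∧ ((¬u) ↔ a))) ∧ a) = F

F


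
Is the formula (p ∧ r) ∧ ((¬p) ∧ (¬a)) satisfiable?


Check all 8 assignments over {a, p, r}:
a | p | r | φ
-------------
F | F | F | F
T | F | F | F
F | T | F | F
T | T | F | F
F | F | T | F
T | F | T | F
F | T | T | F
T | T | T | F
No assignment makes the formula true.

Unsatisfiable.


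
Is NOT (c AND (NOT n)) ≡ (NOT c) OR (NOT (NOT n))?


Compare truth tables:
c | n | φ | ψ
-------------
F | F | T | T
T | F | F | F
F | T | T | T
T | T | T | T
The columns φ and ψ agree on every row.

Yes, they are logically equivalent.


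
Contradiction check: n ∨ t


Truth table over {n, t}:
n | t | φ
---------
F | F | F
T | F | T
F | T | T
T | T | T
Satisfying assignment at row 2: n=T, t=F gives T.

No, it is not a contradiction.


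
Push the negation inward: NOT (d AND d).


De Morgan: the negation of a conjunction is the disjunction of the negations.
Distribute NOT across AND, flipping it to OR, and negate each literal.

(NOT d) OR (NOT d)


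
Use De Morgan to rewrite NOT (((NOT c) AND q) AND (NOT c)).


De Morgan: the negation of a conjunction is the disjunction of the negations.
Distribute NOT across AND, flipping it to OR, and negate each literal.

(c OR (NOT q)) OR c


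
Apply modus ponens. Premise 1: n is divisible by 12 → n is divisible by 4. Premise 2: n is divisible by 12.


Modus ponens: from (P → Q) and P, infer Q.
P = 'n is divisible by 12' is asserted, and P → Q holds, so Q follows.

n is divisible by 4.


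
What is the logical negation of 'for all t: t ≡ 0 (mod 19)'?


¬(for all x: φ) = there exists x: ¬φ, and ¬(there exists x: φ) = for all x: ¬φ.
Apply to the universal statement.

there exists t: NOT(t ≡ 0 (mod 19))


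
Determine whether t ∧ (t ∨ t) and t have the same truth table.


Compare truth tables:
t | φ | ψ
---------
F | F | F
T | T | T
The columns φ and ψ agree on every row.

Yes, they are logically equivalent.


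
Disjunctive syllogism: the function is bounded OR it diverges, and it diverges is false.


Disjunctive syllogism: from (P ∨ Q) and ¬P, infer Q.
One disjunct, 'it diverges', is ruled out; the other must hold.

the function is bounded


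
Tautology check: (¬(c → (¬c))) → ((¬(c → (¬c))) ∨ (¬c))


Build the truth table over {c}:
c | φ
-----
F | T
T | T
Every row evaluates to true.

Yes, it is a tautology.


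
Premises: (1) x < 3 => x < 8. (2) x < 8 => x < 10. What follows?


Hypothetical syllogism: from (P → Q) and (Q → R), infer (P → R).
Chain the two implications through the shared middle term 'x < 8'.

x < 3 => x < 10


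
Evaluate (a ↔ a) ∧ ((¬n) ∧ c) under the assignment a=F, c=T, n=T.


Substitute a=F, c=T, n=T:
a ↔ a = F ↔ F = T
¬n = F
(¬n) ∧ c = F ∧ T = F
(a ↔ a) ∧ ((¬n) ∧ c) = T ∧ F = F

F


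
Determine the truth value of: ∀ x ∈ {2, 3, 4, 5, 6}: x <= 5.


Evaluate the predicate on each element: 2:T, 3:T, 4:T, 5:T, 6:F.
Counterexample x = 6 fails the predicate.

F


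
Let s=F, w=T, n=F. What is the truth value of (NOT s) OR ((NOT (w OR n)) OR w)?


Substitute s=F, w=T, n=F:
NOT s = T
w OR n = T OR F = T
NOT (w OR n) = F
(NOT (w OR n)) OR w = F OR T = T
(NOT s) OR ((NOT (w OR n)) OR w) = T OR T = T

T


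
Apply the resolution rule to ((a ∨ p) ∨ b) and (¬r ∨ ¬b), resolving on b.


The clauses contain complementary literals b and ¬b.
Resolution eliminates this pair and disjoins the remaining literals (merging duplicates).

((p ∨ a) ∨ ¬r)


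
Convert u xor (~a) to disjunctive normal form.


Step 1: u ⊕ (¬a) is true exactly when they disagree: (u ∧ ¬(¬a)) ∨ (¬u ∧ (¬a)).
Step 2: Eliminate any double negations (¬¬X = X).

(u & a) | ((~u) & (~a))


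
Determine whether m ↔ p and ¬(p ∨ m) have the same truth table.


Compare truth tables:
m | p | φ | ψ
-------------
F | F | T | T
T | F | F | F
F | T | F | F
T | T | T | F
They differ at row 4 (m=T, p=T): φ=T but ψ=F.

No, they are not logically equivalent.


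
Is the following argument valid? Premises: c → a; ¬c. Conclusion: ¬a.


This is denying the antecedent (fallacy). There exist truth assignments where the premises are all true but the conclusion is false.

Invalid.


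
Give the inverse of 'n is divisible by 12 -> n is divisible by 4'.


The inverse of (P → Q) is (¬P → ¬Q). It is equivalent to the converse, not to the original.
Here P = 'n is divisible by 12' and Q = 'n is divisible by 4'.

If not (n is divisible by 12), then not (n is divisible by 4).


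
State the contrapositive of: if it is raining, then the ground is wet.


The contrapositive of (P → Q) is (¬Q → ¬P); it is logically equivalent to the original.
Here P = 'it is raining' and Q = 'the ground is wet'.

If not (the ground is wet), then not (it is raining).


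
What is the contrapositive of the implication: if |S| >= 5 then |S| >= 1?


The contrapositive of (P → Q) is (¬Q → ¬P); it is logically equivalent to the original.
Here P = '|S| >= 5' and Q = '|S| >= 1'.

If not (|S| >= 1), then not (|S| >= 5).


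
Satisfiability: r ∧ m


Search for a satisfying assignment over {m, r}.
Try m=T, r=T: the formula evaluates to T.
A satisfying assignment exists.

Satisfiable.


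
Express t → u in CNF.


Step 1: Rewrite t → u as ¬t ∨ u.

(¬t) ∨ u


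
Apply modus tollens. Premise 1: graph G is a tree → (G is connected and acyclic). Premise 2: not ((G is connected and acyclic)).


Modus tollens: from (P → Q) and ¬Q, infer ¬P.
Q = '(G is connected and acyclic)' is denied; since P → Q, P must also fail.

Not (graph G is a tree).


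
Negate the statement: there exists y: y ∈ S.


¬(for all x: φ) = there exists x: ¬φ, and ¬(there exists x: φ) = for all x: ¬φ.
Apply to the existential statement.

for all y: NOT(y ∈ S)


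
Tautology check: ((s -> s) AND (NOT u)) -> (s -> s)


Build the truth table over {s, u}:
s | u | φ
---------
F | F | T
T | F | T
F | T | T
T | T | T
Every row evaluates to true.

Yes, it is a tautology.


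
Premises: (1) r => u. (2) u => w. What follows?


Hypothetical syllogism: from (P → Q) and (Q → R), infer (P → R).
Chain the two implications through the shared middle term 'u'.

r => w


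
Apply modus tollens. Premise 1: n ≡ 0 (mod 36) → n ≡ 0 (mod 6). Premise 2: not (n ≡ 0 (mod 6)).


Modus tollens: from (P → Q) and ¬Q, infer ¬P.
Q = 'n ≡ 0 (mod 6)' is denied; since P → Q, P must also fail.

Not (n ≡ 0 (mod 36)).


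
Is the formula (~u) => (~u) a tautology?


Build the truth table over {u}:
u | φ
-----
False | True
True | True
Every row evaluates to true.

Yes, it is a tautology.


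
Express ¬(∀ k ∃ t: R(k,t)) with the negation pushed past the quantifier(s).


Negation flips each quantifier (∀↔∃) and negates the inner predicate.
¬(∀ k ∃ t: φ) = ∃ k ∀ t: ¬φ.

∃ k ∀ t: ¬(R(k,t))


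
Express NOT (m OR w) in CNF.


Step 1: Apply De Morgan: ¬(m ∨ w) = ¬m ∧ ¬w.

(NOT m) AND (NOT w)


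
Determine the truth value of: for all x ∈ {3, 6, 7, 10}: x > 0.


Evaluate the predicate on each element: 3:T, 6:T, 7:T, 10:T.
Every element satisfies the predicate.

T


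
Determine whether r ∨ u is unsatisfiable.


Truth table over {r, u}:
r | u | φ
---------
F | F | F
T | F | T
F | T | T
T | T | T
Satisfying assignment at row 2: r=T, u=F gives T.

No, it is not a contradiction.


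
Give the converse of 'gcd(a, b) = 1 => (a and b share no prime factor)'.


The converse of (P → Q) is (Q → P). It is not in general equivalent to the original.
Here P = 'gcd(a, b) = 1' and Q = '(a and b share no prime factor)'.

If (a and b share no prime factor), then gcd(a, b) = 1.


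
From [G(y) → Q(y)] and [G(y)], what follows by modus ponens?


Modus ponens: from (P → Q) and P, infer Q.
P = 'G(y)' is asserted, and P → Q holds, so Q follows.

Q(y).


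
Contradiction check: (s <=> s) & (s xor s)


Truth table over {s}:
s | φ
-----
False | False
True | False
Every row is false.

Yes, it is a contradiction.


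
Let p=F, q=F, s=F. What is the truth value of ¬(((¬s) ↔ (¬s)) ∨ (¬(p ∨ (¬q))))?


Substitute p=F, q=F, s=F:
¬s = T
¬s = T
(¬s) ↔ (¬s) = T ↔ T = T
¬q = T
p ∨ (¬q) = F ∨ T = T
¬(p ∨ (¬q)) = F
((¬s) ↔ (¬s)) ∨ (¬(p ∨ (¬q))) = T ∨ F = T
¬(((¬s) ↔ (¬s)) ∨ (¬(p ∨ (¬q)))) = F

F


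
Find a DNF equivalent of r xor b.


Step 1: r ⊕ b is true exactly when they disagree: (r ∧ ¬b) ∨ (¬r ∧ b).

(r & (~b)) | ((~r) & b)


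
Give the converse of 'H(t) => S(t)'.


The converse of (P → Q) is (Q → P). It is not in general equivalent to the original.
Here P = 'H(t)' and Q = 'S(t)'.

If S(t), then H(t).


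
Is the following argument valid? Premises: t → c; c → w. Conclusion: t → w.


This matches the form of hypothetical syllogism: the conclusion follows in every model of the premises.

Valid.


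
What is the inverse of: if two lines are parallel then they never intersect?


The inverse of (P → Q) is (¬P → ¬Q). It is equivalent to the converse, not to the original.
Here P = 'two lines are parallel' and Q = 'they never intersect'.

If not (two lines are parallel), then not (they never intersect).


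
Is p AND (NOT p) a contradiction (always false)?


Truth table over {p}:
p | φ
-----
F | F
T | F
Every row is false.

Yes, it is a contradiction.


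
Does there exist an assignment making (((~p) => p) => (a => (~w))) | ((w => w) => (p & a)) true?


Search for a satisfying assignment over {a, p, w}.
Try a=False, p=False, w=False: the formula evaluates to True.
A satisfying assignment exists.

Satisfiable.


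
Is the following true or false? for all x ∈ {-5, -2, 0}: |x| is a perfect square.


Evaluate the predicate on each element: -5:F, -2:F, 0:T.
Counterexample x = -5 fails the predicate.

F


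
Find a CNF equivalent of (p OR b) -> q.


Step 1: Rewrite as ¬(p ∨ b) ∨ q = (¬p ∧ ¬b) ∨ q.
Step 2: Distribute ∨ over ∧.

((NOT p) OR q) AND ((NOT b) OR q)


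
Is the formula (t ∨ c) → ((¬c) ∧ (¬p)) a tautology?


Build the truth table over {c, p, t}:
c | p | t | φ
-------------
F | F | F | T
T | F | F | F
F | T | F | T
T | T | F | F
F | F | T | T
T | F | T | F
F | T | T | F
T | T | T | F
Counterexample at row 2: with c=T, p=F, t=F, the formula is F.

No, it is not a tautology.


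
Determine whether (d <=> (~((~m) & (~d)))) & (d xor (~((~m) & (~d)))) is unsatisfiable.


Truth table over {d, m}:
d | m | φ
---------
False | False | False
True | False | False
False | True | False
True | True | False
Every row is false.

Yes, it is a contradiction.


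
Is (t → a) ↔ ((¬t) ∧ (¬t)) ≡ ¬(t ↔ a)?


Compare truth tables:
a | t | φ | ψ
-------------
F | F | T | F
T | F | T | T
F | T | T | T
T | T | F | F
They differ at row 1 (a=F, t=F): φ=T but ψ=F.

No, they are not logically equivalent.


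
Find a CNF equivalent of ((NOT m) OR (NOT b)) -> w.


Step 1: Rewrite as ¬((¬m) ∨ (¬b)) ∨ w = (¬(¬m) ∧ ¬(¬b)) ∨ w.
Step 2: Distribute ∨ over ∧.
Step 3: Eliminate any double negations (¬¬X = X).

(m OR w) AND (b OR w)


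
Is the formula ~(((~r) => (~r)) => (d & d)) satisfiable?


Search for a satisfying assignment over {d, r}.
Try d=False, r=False: the formula evaluates to True.
A satisfying assignment exists.

Satisfiable.


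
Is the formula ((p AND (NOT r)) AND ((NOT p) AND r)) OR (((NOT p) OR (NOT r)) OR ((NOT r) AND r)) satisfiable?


Search for a satisfying assignment over {p, r}.
Try p=F, r=F: the formula evaluates to T.
A satisfying assignment exists.

Satisfiable.


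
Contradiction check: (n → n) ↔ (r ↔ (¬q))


Truth table over {n, q, r}:
n | q | r | φ
-------------
F | F | F | F
T | F | F | F
F | T | F | T
T | T | F | T
F | F | T | T
T | F | T | T
F | T | T | F
T | T | T | F
Satisfying assignment at row 3: n=F, q=T, r=F gives T.

No, it is not a contradiction.


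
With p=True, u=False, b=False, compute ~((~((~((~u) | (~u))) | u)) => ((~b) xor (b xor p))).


Substitute p=True, u=False, b=False:
… (earlier sub-steps elided)
~u = True
(~u) | (~u) = True | True = True
~((~u) | (~u)) = False
(~((~u) | (~u))) | u = False | False = False
~((~((~u) | (~u))) | u) = True
~b = True
b xor p = False xor True = True
(~b) xor (b xor p) = True xor True = False
(~((~((~u) | (~u))) | u)) => ((~b) xor (b xor p)) = True => False = False
~((~((~((~u) | (~u))) | u)) => ((~b) xor (b xor p))) = True

True


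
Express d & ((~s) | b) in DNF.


Step 1: Distribute ∧ over ∨: d ∧ ((¬s) ∨ b) = (d ∧ (¬s)) ∨ (d ∧ b).

(d & (~s)) | (d & b)


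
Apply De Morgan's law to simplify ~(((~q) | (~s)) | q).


De Morgan: the negation of a disjunction is the conjunction of the negations.
Distribute ~ across |, flipping it to &, and negate each literal.

(q & s) & (~q)


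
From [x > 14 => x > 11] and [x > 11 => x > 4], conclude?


Hypothetical syllogism: from (P → Q) and (Q → R), infer (P → R).
Chain the two implications through the shared middle term 'x > 11'.

x > 14 => x > 4


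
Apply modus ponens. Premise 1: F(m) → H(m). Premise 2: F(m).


Modus ponens: from (P → Q) and P, infer Q.
P = 'F(m)' is asserted, and P → Q holds, so Q follows.

H(m).


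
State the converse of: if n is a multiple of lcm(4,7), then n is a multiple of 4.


The converse of (P → Q) is (Q → P). It is not in general equivalent to the original.
Here P = 'n is a multiple of lcm(4,7)' and Q = 'n is a multiple of 4'.

If n is a multiple of 4, then n is a multiple of lcm(4,7).


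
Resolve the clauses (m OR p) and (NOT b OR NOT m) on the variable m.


The clauses contain complementary literals m and NOTm.
Resolution eliminates this pair and disjoins the remaining literals (merging duplicates).

(p OR NOT b)


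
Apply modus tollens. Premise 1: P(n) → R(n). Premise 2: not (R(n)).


Modus tollens: from (P → Q) and ¬Q, infer ¬P.
Q = 'R(n)' is denied; since P → Q, P must also fail.

Not (P(n)).


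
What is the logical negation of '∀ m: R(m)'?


¬(∀ x: φ) = ∃ x: ¬φ, and ¬(∃ x: φ) = ∀ x: ¬φ.
Apply to the universal statement.

∃ m: ¬(R(m))


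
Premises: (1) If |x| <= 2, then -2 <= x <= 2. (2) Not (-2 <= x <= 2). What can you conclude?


Modus tollens: from (P → Q) and ¬Q, infer ¬P.
Q = '-2 <= x <= 2' is denied; since P → Q, P must also fail.

Not (|x| <= 2).


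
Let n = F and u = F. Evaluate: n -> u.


Implication is false only when antecedent is true and consequent is false.
Substitute: n=F, u=F.
F -> F evaluates to T.

T


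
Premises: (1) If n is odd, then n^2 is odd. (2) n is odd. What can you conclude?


Modus ponens: from (P → Q) and P, infer Q.
P = 'n is odd' is asserted, and P → Q holds, so Q follows.

n^2 is odd.


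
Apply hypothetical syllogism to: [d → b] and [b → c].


Hypothetical syllogism: from (P → Q) and (Q → R), infer (P → R).
Chain the two implications through the shared middle term 'b'.

d → c


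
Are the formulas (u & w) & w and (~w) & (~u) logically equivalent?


Compare truth tables:
u | w | φ | ψ
-------------
False | False | False | True
True | False | False | False
False | True | False | False
True | True | True | False
They differ at row 1 (u=False, w=False): φ=False but ψ=True.

No, they are not logically equivalent.


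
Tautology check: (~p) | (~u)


Build the truth table over {p, u}:
p | u | φ
---------
False | False | True
True | False | True
False | True | True
True | True | False
Counterexample at row 4: with p=True, u=True, the formula is False.

No, it is not a tautology.


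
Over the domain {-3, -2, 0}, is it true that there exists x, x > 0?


Evaluate the predicate on each element: -3:F, -2:F, 0:F.
No element satisfies the predicate.

F


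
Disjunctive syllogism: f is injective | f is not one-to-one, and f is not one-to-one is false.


Disjunctive syllogism: from (P ∨ Q) and ¬P, infer Q.
One disjunct, 'f is not one-to-one', is ruled out; the other must hold.

f is injective


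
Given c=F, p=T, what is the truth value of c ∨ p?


Disjunction is false only when both operands are false.
Substitute: c=F, p=T.
F ∨ T evaluates to T.

T


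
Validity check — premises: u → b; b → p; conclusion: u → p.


This matches the form of hypothetical syllogism: the conclusion follows in every model of the premises.

Valid.


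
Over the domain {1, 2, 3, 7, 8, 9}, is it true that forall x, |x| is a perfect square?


Evaluate the predicate on each element: 1:True, 2:False, 3:False, 7:False, 8:False, 9:True.
Counterexample x = 2 fails the predicate.

False


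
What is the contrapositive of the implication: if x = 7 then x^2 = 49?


The contrapositive of (P → Q) is (¬Q → ¬P); it is logically equivalent to the original.
Here P = 'x = 7' and Q = 'x^2 = 49'.

If not (x^2 = 49), then not (x = 7).


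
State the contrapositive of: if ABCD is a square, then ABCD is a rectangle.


The contrapositive of (P → Q) is (¬Q → ¬P); it is logically equivalent to the original.
Here P = 'ABCD is a square' and Q = 'ABCD is a rectangle'.

If not (ABCD is a rectangle), then not (ABCD is a square).


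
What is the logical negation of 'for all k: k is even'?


¬(for all x: φ) = there exists x: ¬φ, and ¬(there exists x: φ) = for all x: ¬φ.
Apply to the universal statement.

there exists k: NOT(k is even)


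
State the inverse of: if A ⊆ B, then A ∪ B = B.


The inverse of (P → Q) is (¬P → ¬Q). It is equivalent to the converse, not to the original.
Here P = 'A ⊆ B' and Q = 'A ∪ B = B'.

If not (A ⊆ B), then not (A ∪ B = B).


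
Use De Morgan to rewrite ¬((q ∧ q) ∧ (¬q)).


De Morgan: the negation of a conjunction is the disjunction of the negations.
Distribute ¬ across ∧, flipping it to ∨, and negate each literal.

((¬q) ∨ (¬q)) ∨ q


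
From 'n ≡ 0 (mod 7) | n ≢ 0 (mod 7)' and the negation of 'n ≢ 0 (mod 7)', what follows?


Disjunctive syllogism: from (P ∨ Q) and ¬P, infer Q.
One disjunct, 'n ≢ 0 (mod 7)', is ruled out; the other must hold.

n ≡ 0 (mod 7)


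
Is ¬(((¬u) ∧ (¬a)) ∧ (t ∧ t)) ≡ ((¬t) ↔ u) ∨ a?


Compare truth tables:
a | t | u | φ | ψ
-----------------
F | F | F | T | F
T | F | F | T | T
F | T | F | F | T
T | T | F | T | T
F | F | T | T | T
T | F | T | T | T
F | T | T | T | F
T | T | T | T | T
They differ at row 1 (a=F, t=F, u=F): φ=T but ψ=F.

No, they are not logically equivalent.


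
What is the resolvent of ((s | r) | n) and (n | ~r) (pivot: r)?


The clauses contain complementary literals r and ~r.
Resolution eliminates this pair and disjoins the remaining literals (merging duplicates).

(s | n)


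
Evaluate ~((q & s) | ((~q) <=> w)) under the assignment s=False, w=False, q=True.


Substitute s=False, w=False, q=True:
q & s = True & False = False
~q = False
(~q) <=> w = False <=> False = True
(q & s) | ((~q) <=> w) = False | True = True
~((q & s) | ((~q) <=> w)) = False

False


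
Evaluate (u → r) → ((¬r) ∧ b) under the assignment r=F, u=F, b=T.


Substitute r=F, u=F, b=T:
u → r = F → F = T
¬r = T
(¬r) ∧ b = T ∧ T = T
(u → r) → ((¬r) ∧ b) = T → T = T

T


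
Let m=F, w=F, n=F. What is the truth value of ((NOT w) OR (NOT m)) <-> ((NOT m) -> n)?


Substitute m=F, w=F, n=F:
NOT w = T
NOT m = T
(NOT w) OR (NOT m) = T OR T = T
NOT m = T
(NOT m) -> n = T -> F = F
((NOT w) OR (NOT m)) <-> ((NOT m) -> n) = T <-> F = F

F


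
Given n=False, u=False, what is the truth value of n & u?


Conjunction is true only when both operands are true.
Substitute: n=False, u=False.
False & False evaluates to False.

False


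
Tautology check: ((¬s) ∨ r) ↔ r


Build the truth table over {r, s}:
r | s | φ
---------
F | F | F
T | F | T
F | T | T
T | T | T
Counterexample at row 1: with r=F, s=F, the formula is F.

No, it is not a tautology.


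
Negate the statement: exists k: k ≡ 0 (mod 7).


¬(forall x: φ) = exists x: ¬φ, and ¬(exists x: φ) = forall x: ¬φ.
Apply to the existential statement.

forall k: ~(k ≡ 0 (mod 7))


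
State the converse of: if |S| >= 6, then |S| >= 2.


The converse of (P → Q) is (Q → P). It is not in general equivalent to the original.
Here P = '|S| >= 6' and Q = '|S| >= 2'.

If |S| >= 2, then |S| >= 6.


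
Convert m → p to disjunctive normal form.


Step 1: Rewrite m → p as ¬m ∨ p.

(¬m) ∨ p


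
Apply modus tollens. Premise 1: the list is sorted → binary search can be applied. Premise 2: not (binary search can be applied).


Modus tollens: from (P → Q) and ¬Q, infer ¬P.
Q = 'binary search can be applied' is denied; since P → Q, P must also fail.

Not (the list is sorted).


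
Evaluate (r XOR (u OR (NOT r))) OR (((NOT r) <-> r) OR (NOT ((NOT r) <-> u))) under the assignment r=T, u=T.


Substitute r=T, u=T:
NOT r = F
u OR (NOT r) = T OR F = T
r XOR (u OR (NOT r)) = T XOR T = F
NOT r = F
(NOT r) <-> r = F <-> T = F
NOT r = F
(NOT r) <-> u = F <-> T = F
NOT ((NOT r) <-> u) = T
((NOT r) <-> r) OR (NOT ((NOT r) <-> u)) = F OR T = T
(r XOR (u OR (NOT r))) OR (((NOT r) <-> r) OR (NOT ((NOT r) <-> u))) = F OR T = T

T


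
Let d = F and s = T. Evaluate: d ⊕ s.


Exclusive or is true when exactly one operand is true.
Substitute: d=F, s=T.
F ⊕ T evaluates to T.

T


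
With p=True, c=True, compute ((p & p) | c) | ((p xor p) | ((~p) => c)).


Substitute p=True, c=True:
p & p = True & True = True
(p & p) | c = True | True = True
p xor p = True xor True = False
~p = False
(~p) => c = False => True = True
(p xor p) | ((~p) => c) = False | True = True
((p & p) | c) | ((p xor p) | ((~p) => c)) = True | True = True

True


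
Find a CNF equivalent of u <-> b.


Step 1: Rewrite u ↔ b as (u → b) ∧ (b → u).
Step 2: Rewrite each implication as a disjunction.

((NOT u) OR b) AND ((NOT b) OR u)


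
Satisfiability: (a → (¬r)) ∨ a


Search for a satisfying assignment over {a, r}.
Try a=F, r=F: the formula evaluates to T.
A satisfying assignment exists.

Satisfiable.


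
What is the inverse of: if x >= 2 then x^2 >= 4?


The inverse of (P → Q) is (¬P → ¬Q). It is equivalent to the converse, not to the original.
Here P = 'x >= 2' and Q = 'x^2 >= 4'.

If not (x >= 2), then not (x^2 >= 4).


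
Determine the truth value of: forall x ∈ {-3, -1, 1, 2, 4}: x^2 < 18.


Evaluate the predicate on each element: -3:True, -1:True, 1:True, 2:True, 4:True.
Every element satisfies the predicate.

True


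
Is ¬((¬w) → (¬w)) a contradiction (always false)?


Truth table over {w}:
w | φ
-----
F | F
T | F
Every row is false.

Yes, it is a contradiction.


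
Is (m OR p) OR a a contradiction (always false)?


Truth table over {a, m, p}:
a | m | p | φ
-------------
F | F | F | F
T | F | F | T
F | T | F | T
T | T | F | T
F | F | T | T
T | F | T | T
F | T | T | T
T | T | T | T
Satisfying assignment at row 2: a=T, m=F, p=F gives T.

No, it is not a contradiction.


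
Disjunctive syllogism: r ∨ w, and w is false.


Disjunctive syllogism: from (P ∨ Q) and ¬P, infer Q.
One disjunct, 'w', is ruled out; the other must hold.

r


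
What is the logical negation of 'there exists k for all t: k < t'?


Negation flips each quantifier (∀↔∃) and negates the inner predicate.
¬(there exists k for all t: φ) = for all k there exists t: ¬φ.

for all k there exists t: NOT(k < t)


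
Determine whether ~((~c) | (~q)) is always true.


Build the truth table over {c, q}:
c | q | φ
---------
False | False | False
True | False | False
False | True | False
True | True | True
Counterexample at row 1: with c=False, q=False, the formula is False.

No, it is not a tautology.


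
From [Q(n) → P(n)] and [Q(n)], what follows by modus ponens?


Modus ponens: from (P → Q) and P, infer Q.
P = 'Q(n)' is asserted, and P → Q holds, so Q follows.

P(n).


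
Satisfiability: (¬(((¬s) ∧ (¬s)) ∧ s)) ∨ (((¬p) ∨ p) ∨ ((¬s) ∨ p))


Search for a satisfying assignment over {p, s}.
Try p=F, s=F: the formula evaluates to T.
A satisfying assignment exists.

Satisfiable.


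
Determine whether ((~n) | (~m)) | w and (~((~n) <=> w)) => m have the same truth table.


Compare truth tables:
m | n | w | φ | ψ
-----------------
False | False | False | True | False
True | False | False | True | True
False | True | False | True | True
True | True | False | False | True
False | False | True | True | True
True | False | True | True | True
False | True | True | True | False
True | True | True | True | True
They differ at row 1 (m=False, n=False, w=False): φ=True but ψ=False.

No, they are not logically equivalent.


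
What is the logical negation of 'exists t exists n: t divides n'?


Negation flips each quantifier (∀↔∃) and negates the inner predicate.
¬(exists t exists n: φ) = forall t forall n: ¬φ.

forall t forall n: ~(t divides n)


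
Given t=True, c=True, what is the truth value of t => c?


Implication is false only when antecedent is true and consequent is false.
Substitute: t=True, c=True.
True => True evaluates to True.

True


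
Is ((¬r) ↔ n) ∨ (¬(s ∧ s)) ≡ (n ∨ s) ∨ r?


Compare truth tables:
n | r | s | φ | ψ
-----------------
F | F | F | T | F
T | F | F | T | T
F | T | F | T | T
T | T | F | T | T
F | F | T | F | T
T | F | T | T | T
F | T | T | T | T
T | T | T | F | T
They differ at row 1 (n=F, r=F, s=F): φ=T but ψ=F.

No, they are not logically equivalent.


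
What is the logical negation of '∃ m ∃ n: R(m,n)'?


Negation flips each quantifier (∀↔∃) and negates the inner predicate.
¬(∃ m ∃ n: φ) = ∀ m ∀ n: ¬φ.

∀ m ∀ n: ¬(R(m,n))


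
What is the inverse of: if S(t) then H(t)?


The inverse of (P → Q) is (¬P → ¬Q). It is equivalent to the converse, not to the original.
Here P = 'S(t)' and Q = 'H(t)'.

If not (S(t)), then not (H(t)).


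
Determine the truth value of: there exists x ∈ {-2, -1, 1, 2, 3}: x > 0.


Evaluate the predicate on each element: -2:F, -1:F, 1:T, 2:T, 3:T.
Witness x = 1 satisfies the predicate.

T


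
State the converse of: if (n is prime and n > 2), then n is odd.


The converse of (P → Q) is (Q → P). It is not in general equivalent to the original.
Here P = '(n is prime and n > 2)' and Q = 'n is odd'.

If n is odd, then (n is prime and n > 2).


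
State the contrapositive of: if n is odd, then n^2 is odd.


The contrapositive of (P → Q) is (¬Q → ¬P); it is logically equivalent to the original.
Here P = 'n is odd' and Q = 'n^2 is odd'.

If not (n^2 is odd), then not (n is odd).


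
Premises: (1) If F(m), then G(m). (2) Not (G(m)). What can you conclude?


Modus tollens: from (P → Q) and ¬Q, infer ¬P.
Q = 'G(m)' is denied; since P → Q, P must also fail.

Not (F(m)).


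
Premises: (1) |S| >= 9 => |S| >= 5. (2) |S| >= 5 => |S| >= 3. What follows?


Hypothetical syllogism: from (P → Q) and (Q → R), infer (P → R).
Chain the two implications through the shared middle term '|S| >= 5'.

|S| >= 9 => |S| >= 3


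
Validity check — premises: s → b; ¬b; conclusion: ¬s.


This matches the form of modus tollens: the conclusion follows in every model of the premises.

Valid.


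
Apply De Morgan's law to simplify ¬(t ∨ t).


De Morgan: the negation of a disjunction is the conjunction of the negations.
Distribute ¬ across ∨, flipping it to ∧, and negate each literal.

(¬t) ∧ (¬t)


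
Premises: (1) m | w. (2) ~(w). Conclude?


Disjunctive syllogism: from (P ∨ Q) and ¬P, infer Q.
One disjunct, 'w', is ruled out; the other must hold.

m


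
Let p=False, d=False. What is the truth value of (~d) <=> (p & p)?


Substitute p=False, d=False:
~d = True
p & p = False & False = False
(~d) <=> (p & p) = True <=> False = False

False


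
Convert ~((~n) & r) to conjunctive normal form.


Step 1: Apply De Morgan: ¬((¬n) ∧ r) = ¬(¬n) ∨ ¬r.
Step 2: Eliminate any double negations (¬¬X = X).

n | (~r)


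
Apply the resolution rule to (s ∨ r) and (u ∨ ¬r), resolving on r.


The clauses contain complementary literals r and ¬r.
Resolution eliminates this pair and disjoins the remaining literals (merging duplicates).

(s ∨ u)


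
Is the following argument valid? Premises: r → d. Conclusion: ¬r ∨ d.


This matches the form of material implication: the conclusion follows in every model of the premises.

Valid.


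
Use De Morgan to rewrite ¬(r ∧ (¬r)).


De Morgan: the negation of a conjunction is the disjunction of the negations.
Distribute ¬ across ∧, flipping it to ∨, and negate each literal.

(¬r) ∨ r


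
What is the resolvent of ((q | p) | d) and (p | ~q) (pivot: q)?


The clauses contain complementary literals q and ~q.
Resolution eliminates this pair and disjoins the remaining literals (merging duplicates).

(p | d)


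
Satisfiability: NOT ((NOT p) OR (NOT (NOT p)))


Check all 2 assignments over {p}:
p | φ
-----
F | F
T | F
No assignment makes the formula true.

Unsatisfiable.


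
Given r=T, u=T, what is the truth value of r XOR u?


Exclusive or is true when exactly one operand is true.
Substitute: r=T, u=T.
T XOR T evaluates to F.

F


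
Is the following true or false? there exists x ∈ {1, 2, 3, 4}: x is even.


Evaluate the predicate on each element: 1:F, 2:T, 3:F, 4:T.
Witness x = 2 satisfies the predicate.

T


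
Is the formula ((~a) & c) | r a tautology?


Build the truth table over {a, c, r}:
a | c | r | φ
-------------
False | False | False | False
True | False | False | False
False | True | False | True
True | True | False | False
False | False | True | True
True | False | True | True
False | True | True | True
True | True | True | True
Counterexample at row 1: with a=False, c=False, r=False, the formula is False.

No, it is not a tautology.


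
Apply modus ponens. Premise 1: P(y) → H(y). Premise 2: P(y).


Modus ponens: from (P → Q) and P, infer Q.
P = 'P(y)' is asserted, and P → Q holds, so Q follows.

H(y).


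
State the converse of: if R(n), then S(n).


The converse of (P → Q) is (Q → P). It is not in general equivalent to the original.
Here P = 'R(n)' and Q = 'S(n)'.

If S(n), then R(n).


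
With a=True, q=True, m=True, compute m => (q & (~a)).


Substitute a=True, q=True, m=True:
~a = False
q & (~a) = True & False = False
m => (q & (~a)) = True => False = False

False


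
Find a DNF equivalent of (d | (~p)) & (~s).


Step 1: Distribute ∧ over ∨: (d ∨ (¬p)) ∧ (¬s) = (d ∧ (¬s)) ∨ ((¬p) ∧ (¬s)).

(d & (~s)) | ((~p) & (~s))


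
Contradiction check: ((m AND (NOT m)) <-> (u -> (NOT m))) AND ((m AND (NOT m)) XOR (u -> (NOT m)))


Truth table over {m, u}:
m | u | φ
---------
F | F | F
T | F | F
F | T | F
T | T | F
Every row is false.

Yes, it is a contradiction.


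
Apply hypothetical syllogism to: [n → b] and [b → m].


Hypothetical syllogism: from (P → Q) and (Q → R), infer (P → R).
Chain the two implications through the shared middle term 'b'.

n → m


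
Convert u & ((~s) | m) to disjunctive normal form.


Step 1: Distribute ∧ over ∨: u ∧ ((¬s) ∨ m) = (u ∧ (¬s)) ∨ (u ∧ m).

(u & (~s)) | (u & m)


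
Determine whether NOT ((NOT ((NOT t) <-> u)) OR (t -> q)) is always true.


Build the truth table over {q, t, u}:
q | t | u | φ
-------------
F | F | F | F
T | F | F | F
F | T | F | T
T | T | F | F
F | F | T | F
T | F | T | F
F | T | T | F
T | T | T | F
Counterexample at row 1: with q=F, t=F, u=F, the formula is F.

No, it is not a tautology.


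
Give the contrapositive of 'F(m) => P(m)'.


The contrapositive of (P → Q) is (¬Q → ¬P); it is logically equivalent to the original.
Here P = 'F(m)' and Q = 'P(m)'.

If not (P(m)), then not (F(m)).


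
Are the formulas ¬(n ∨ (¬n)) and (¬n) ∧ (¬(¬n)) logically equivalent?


Compare truth tables:
n | φ | ψ
---------
F | F | F
T | F | F
The columns φ and ψ agree on every row.

Yes, they are logically equivalent.


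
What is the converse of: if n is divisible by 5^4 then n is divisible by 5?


The converse of (P → Q) is (Q → P). It is not in general equivalent to the original.
Here P = 'n is divisible by 5^4' and Q = 'n is divisible by 5'.

If n is divisible by 5, then n is divisible by 5^4.


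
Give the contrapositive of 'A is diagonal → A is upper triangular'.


The contrapositive of (P → Q) is (¬Q → ¬P); it is logically equivalent to the original.
Here P = 'A is diagonal' and Q = 'A is upper triangular'.

If not (A is upper triangular), then not (A is diagonal).


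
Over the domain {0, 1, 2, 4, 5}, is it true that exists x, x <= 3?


Evaluate the predicate on each element: 0:True, 1:True, 2:True, 4:False, 5:False.
Witness x = 0 satisfies the predicate.

True


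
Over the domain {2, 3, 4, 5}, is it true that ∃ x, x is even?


Evaluate the predicate on each element: 2:T, 3:F, 4:T, 5:F.
Witness x = 2 satisfies the predicate.

T


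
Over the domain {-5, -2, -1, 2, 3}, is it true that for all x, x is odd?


Evaluate the predicate on each element: -5:T, -2:F, -1:T, 2:F, 3:T.
Counterexample x = -2 fails the predicate.

F


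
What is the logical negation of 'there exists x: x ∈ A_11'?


¬(for all x: φ) = there exists x: ¬φ, and ¬(there exists x: φ) = for all x: ¬φ.
Apply to the existential statement.

for all x: NOT(x ∈ A_11)


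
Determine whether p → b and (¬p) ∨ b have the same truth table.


Compare truth tables:
b | p | φ | ψ
-------------
F | F | T | T
T | F | T | T
F | T | F | F
T | T | T | T
The columns φ and ψ agree on every row.

Yes, they are logically equivalent.


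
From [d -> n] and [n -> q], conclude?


Hypothetical syllogism: from (P → Q) and (Q → R), infer (P → R).
Chain the two implications through the shared middle term 'n'.

d -> q


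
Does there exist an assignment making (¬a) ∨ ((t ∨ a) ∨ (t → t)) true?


Search for a satisfying assignment over {a, t}.
Try a=F, t=F: the formula evaluates to T.
A satisfying assignment exists.

Satisfiable.


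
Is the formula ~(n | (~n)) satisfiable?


Check all 2 assignments over {n}:
n | φ
-----
False | False
True | False
No assignment makes the formula true.

Unsatisfiable.


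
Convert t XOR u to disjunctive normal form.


Step 1: t ⊕ u is true exactly when they disagree: (t ∧ ¬u) ∨ (¬t ∧ u).

(t AND (NOT u)) OR ((NOT t) AND u)


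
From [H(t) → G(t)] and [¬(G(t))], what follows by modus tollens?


Modus tollens: from (P → Q) and ¬Q, infer ¬P.
Q = 'G(t)' is denied; since P → Q, P must also fail.

Not (H(t)).


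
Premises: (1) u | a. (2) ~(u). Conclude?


Disjunctive syllogism: from (P ∨ Q) and ¬P, infer Q.
One disjunct, 'u', is ruled out; the other must hold.

a


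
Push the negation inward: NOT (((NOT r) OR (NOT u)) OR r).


De Morgan: the negation of a disjunction is the conjunction of the negations.
Distribute NOT across OR, flipping it to AND, and negate each literal.

(r AND u) AND (NOT r)


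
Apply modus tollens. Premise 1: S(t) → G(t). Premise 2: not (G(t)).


Modus tollens: from (P → Q) and ¬Q, infer ¬P.
Q = 'G(t)' is denied; since P → Q, P must also fail.

Not (S(t)).


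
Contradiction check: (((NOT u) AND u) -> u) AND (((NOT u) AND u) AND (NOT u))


Truth table over {u}:
u | φ
-----
F | F
T | F
Every row is false.

Yes, it is a contradiction.


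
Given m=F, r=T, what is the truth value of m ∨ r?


Disjunction is false only when both operands are false.
Substitute: m=F, r=T.
F ∨ T evaluates to T.

T


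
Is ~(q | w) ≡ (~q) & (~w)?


Compare truth tables:
q | w | φ | ψ
-------------
False | False | True | True
True | False | False | False
False | True | False | False
True | True | False | False
The columns φ and ψ agree on every row.

Yes, they are logically equivalent.


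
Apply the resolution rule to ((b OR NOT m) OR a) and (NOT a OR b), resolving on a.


The clauses contain complementary literals a and NOTa.
Resolution eliminates this pair and disjoins the remaining literals (merging duplicates).

(b OR NOT m)


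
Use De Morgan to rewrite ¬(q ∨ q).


De Morgan: the negation of a disjunction is the conjunction of the negations.
Distribute ¬ across ∨, flipping it to ∧, and negate each literal.

(¬q) ∧ (¬q)


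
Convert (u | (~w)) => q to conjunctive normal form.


Step 1: Rewrite as ¬(u ∨ (¬w)) ∨ q = (¬u ∧ ¬(¬w)) ∨ q.
Step 2: Distribute ∨ over ∧.
Step 3: Eliminate any double negations (¬¬X = X).

((~u) | q) & (w | q)


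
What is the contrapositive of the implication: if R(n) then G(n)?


The contrapositive of (P → Q) is (¬Q → ¬P); it is logically equivalent to the original.
Here P = 'R(n)' and Q = 'G(n)'.

If not (G(n)), then not (R(n)).


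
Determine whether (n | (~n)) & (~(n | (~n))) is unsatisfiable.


Truth table over {n}:
n | φ
-----
False | False
True | False
Every row is false.

Yes, it is a contradiction.


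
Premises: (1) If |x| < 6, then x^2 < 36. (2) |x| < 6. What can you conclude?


Modus ponens: from (P → Q) and P, infer Q.
P = '|x| < 6' is asserted, and P → Q holds, so Q follows.

x^2 < 36.


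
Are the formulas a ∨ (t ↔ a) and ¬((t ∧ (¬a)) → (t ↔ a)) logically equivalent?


Compare truth tables:
a | t | φ | ψ
-------------
F | F | T | F
T | F | T | F
F | T | F | T
T | T | T | F
They differ at row 1 (a=F, t=F): φ=T but ψ=F.

No, they are not logically equivalent.


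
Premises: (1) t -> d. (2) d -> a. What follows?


Hypothetical syllogism: from (P → Q) and (Q → R), infer (P → R).
Chain the two implications through the shared middle term 'd'.

t -> a


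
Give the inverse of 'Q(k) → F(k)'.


The inverse of (P → Q) is (¬P → ¬Q). It is equivalent to the converse, not to the original.
Here P = 'Q(k)' and Q = 'F(k)'.

If not (Q(k)), then not (F(k)).


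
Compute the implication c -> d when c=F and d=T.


Implication is false only when antecedent is true and consequent is false.
Substitute: c=F, d=T.
F -> T evaluates to T.

T


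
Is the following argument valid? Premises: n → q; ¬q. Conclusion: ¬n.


This matches the form of modus tollens: the conclusion follows in every model of the premises.

Valid.
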